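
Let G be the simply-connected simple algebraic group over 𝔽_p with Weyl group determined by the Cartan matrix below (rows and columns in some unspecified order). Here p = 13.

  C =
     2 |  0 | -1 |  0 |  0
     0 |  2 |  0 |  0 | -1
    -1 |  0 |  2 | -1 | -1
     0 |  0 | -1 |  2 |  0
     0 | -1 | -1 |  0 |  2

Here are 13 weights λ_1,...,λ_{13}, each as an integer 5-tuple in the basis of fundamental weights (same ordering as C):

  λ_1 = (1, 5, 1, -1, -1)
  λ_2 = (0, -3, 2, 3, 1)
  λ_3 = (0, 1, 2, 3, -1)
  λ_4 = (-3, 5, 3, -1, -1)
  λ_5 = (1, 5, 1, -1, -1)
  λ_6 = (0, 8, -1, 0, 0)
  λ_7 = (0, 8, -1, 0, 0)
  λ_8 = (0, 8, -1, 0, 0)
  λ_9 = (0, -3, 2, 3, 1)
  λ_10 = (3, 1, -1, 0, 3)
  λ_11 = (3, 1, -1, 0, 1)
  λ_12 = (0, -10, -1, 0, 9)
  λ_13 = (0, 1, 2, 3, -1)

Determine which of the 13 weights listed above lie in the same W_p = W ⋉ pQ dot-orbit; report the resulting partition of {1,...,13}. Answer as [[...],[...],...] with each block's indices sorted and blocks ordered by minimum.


Root system D_5: the 5×5 matrix C matches after relabeling.

W_13-reps of the 13 weights in Ā_13 (same 5-coord order as C):

  λ_1+ρ ↦ (2, 6, 2, 0, 0)
  λ_2+ρ ↦ (1, 2, 3, 4, 0)
  λ_3+ρ ↦ (1, 2, 3, 4, 0)
  λ_4+ρ ↦ (2, 6, 2, 0, 0)
  λ_5+ρ ↦ (2, 6, 2, 0, 0)
  λ_6+ρ ↦ (1, 9, 0, 1, 1)
  λ_7+ρ ↦ (1, 9, 0, 1, 1)
  λ_8+ρ ↦ (1, 9, 0, 1, 1)
  λ_9+ρ ↦ (1, 2, 3, 4, 0)
  λ_10+ρ ↦ (4, 2, 0, 1, 2)
  λ_11+ρ ↦ (4, 2, 0, 1, 2)
  λ_12+ρ ↦ (1, 9, 0, 1, 1)
  λ_13+ρ ↦ (1, 2, 3, 4, 0)

These 13 weights hit 4 W_13-dot-orbits; sizes (3, 4, 4, 2):

[[1, 4, 5], [2, 3, 9, 13], [6, 7, 8, 12], [10, 11]]


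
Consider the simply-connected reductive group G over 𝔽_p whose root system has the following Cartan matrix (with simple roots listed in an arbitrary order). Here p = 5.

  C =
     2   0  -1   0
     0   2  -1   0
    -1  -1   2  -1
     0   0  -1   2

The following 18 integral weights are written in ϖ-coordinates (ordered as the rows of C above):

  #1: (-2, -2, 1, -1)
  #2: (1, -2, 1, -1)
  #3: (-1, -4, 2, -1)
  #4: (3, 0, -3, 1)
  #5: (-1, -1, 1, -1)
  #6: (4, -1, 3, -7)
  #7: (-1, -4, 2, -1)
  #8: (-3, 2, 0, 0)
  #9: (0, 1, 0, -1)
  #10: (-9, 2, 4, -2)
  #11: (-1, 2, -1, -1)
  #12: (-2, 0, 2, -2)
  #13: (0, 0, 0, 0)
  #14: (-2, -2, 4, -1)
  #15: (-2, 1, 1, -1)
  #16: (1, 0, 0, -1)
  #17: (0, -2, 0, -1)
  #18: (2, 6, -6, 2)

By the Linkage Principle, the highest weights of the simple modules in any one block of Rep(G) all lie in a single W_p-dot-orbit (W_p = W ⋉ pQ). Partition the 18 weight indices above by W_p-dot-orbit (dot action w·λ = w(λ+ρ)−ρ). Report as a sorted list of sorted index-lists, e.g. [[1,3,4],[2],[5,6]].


Dynkin diagram of C (from the 6 off-diagonal −1 entries): D_4.

W_5-reps of the 18 weights in Ā_5 (same 4-coord order as C):

  λ_1 → (1, 1, 0, 0);  λ_2 → (2, 1, 1, 0);  λ_3 → (0, 3, 0, 0);  λ_4 → (2, 1, 1, 0);  λ_5 → (0, 0, 2, 0);  λ_6 → (1, 2, 1, 0);  λ_7 → (0, 3, 0, 0);  λ_8 → (1, 2, 1, 0);  λ_9 → (1, 2, 1, 0);  λ_10 → (1, 2, 1, 0);  λ_11 → (0, 3, 0, 0);  λ_12 → (1, 1, 1, 1);  λ_13 → (1, 1, 1, 1);  λ_14 → (1, 1, 0, 0);  λ_15 → (1, 2, 1, 0);  λ_16 → (2, 1, 1, 0);  λ_17 → (1, 1, 0, 0);  λ_18 → (0, 0, 2, 0)

The 18 indices split into 6 linkage classes (same alcove rep ⇔ same W_5-dot-orbit):

[[1, 14, 17], [2, 4, 16], [3, 7, 11], [5, 18], [6, 8, 9, 10, 15], [12, 13]]


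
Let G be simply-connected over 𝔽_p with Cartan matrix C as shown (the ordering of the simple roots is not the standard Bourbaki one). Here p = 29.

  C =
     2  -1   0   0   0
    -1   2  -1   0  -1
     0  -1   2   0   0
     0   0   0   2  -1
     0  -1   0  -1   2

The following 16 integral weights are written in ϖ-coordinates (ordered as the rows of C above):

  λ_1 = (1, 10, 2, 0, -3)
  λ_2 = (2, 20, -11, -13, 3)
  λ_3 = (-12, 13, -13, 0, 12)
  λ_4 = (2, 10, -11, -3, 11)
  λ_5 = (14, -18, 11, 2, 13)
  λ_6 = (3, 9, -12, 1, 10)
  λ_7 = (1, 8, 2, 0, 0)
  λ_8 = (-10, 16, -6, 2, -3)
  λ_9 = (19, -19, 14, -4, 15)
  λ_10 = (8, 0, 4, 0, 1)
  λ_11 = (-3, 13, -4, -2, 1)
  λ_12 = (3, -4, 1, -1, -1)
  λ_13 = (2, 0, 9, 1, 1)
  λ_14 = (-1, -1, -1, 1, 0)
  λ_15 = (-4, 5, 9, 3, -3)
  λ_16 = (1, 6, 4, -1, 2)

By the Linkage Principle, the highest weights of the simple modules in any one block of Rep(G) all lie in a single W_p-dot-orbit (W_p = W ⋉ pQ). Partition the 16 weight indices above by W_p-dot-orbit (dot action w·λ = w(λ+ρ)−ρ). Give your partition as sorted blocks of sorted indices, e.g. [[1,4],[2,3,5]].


Root system D_5: the 5×5 matrix C matches after relabeling.

Ā_29 reps of the 16 weights (D_5, coords as presented):

  λ_1+ρ ↦ (2, 9, 3, 1, 1);  λ_2+ρ ↦ (3, 1, 10, 2, 2);  λ_3+ρ ↦ (2, 9, 3, 1, 1);  λ_4+ρ ↦ (3, 1, 10, 2, 2);  λ_5+ρ ↦ (2, 7, 5, 0, 3);  λ_6+ρ ↦ (3, 1, 10, 2, 2);  λ_7+ρ ↦ (2, 9, 3, 1, 1);  λ_8+ρ ↦ (9, 1, 5, 1, 2);  λ_9+ρ ↦ (2, 9, 3, 1, 1);  λ_10+ρ ↦ (9, 1, 5, 1, 2);  λ_11+ρ ↦ (2, 9, 3, 1, 1);  λ_12+ρ ↦ (0, 0, 0, 2, 1);  λ_13+ρ ↦ (3, 1, 10, 2, 2);  λ_14+ρ ↦ (0, 0, 0, 2, 1);  λ_15+ρ ↦ (3, 1, 10, 2, 2);  λ_16+ρ ↦ (2, 7, 5, 0, 3)

5 distinct reps among the 16 weights ⇒ 5 W_29-linkage classes:

[[1, 3, 7, 9, 11], [2, 4, 6, 13, 15], [5, 16], [8, 10], [12, 14]]


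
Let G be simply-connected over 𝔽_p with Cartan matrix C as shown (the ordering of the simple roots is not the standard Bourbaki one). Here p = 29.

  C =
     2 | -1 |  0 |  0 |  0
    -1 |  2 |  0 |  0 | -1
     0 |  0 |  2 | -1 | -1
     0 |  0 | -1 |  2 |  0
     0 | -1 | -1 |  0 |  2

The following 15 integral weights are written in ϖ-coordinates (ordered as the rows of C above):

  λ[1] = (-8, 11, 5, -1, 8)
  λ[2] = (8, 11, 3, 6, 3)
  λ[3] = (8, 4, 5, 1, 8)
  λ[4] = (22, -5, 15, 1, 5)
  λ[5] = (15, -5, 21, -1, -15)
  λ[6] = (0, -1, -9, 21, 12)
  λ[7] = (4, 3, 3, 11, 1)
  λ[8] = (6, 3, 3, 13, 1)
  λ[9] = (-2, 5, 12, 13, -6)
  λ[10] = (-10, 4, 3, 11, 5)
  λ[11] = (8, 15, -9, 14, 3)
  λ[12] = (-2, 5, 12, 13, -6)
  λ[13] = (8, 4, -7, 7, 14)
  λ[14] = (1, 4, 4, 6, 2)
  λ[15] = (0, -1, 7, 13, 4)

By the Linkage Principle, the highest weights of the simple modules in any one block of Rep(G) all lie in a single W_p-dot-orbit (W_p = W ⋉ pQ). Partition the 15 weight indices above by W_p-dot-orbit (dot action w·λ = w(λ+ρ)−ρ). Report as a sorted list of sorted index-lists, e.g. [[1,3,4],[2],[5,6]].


Dynkin diagram of C (from the 8 off-diagonal −1 entries): A_5.

Alcove-folded reps (p=29, 15 weights, presented ϖ-order):

    [1] (7, 5, 6, 0, 9)
    [2] (2, 12, 4, 0, 4)
    [3] (7, 5, 6, 0, 9)
    [4] (5, 4, 4, 12, 2)
    [5] (2, 12, 4, 0, 4)
    [6] (1, 0, 8, 14, 5)
    [7] (5, 4, 4, 12, 2)
    [8] (5, 4, 4, 12, 2)
    [9] (1, 0, 8, 14, 5)
    [10] (5, 4, 4, 12, 2)
    [11] (2, 12, 4, 0, 4)
    [12] (1, 0, 8, 14, 5)
    [13] (7, 5, 6, 0, 9)
    [14] (2, 5, 5, 7, 3)
    [15] (1, 0, 8, 14, 5)

5 distinct reps among the 15 weights ⇒ 5 W_29-linkage classes:

[[1, 3, 13], [2, 5, 11], [4, 7, 8, 10], [6, 9, 12, 15], [14]]


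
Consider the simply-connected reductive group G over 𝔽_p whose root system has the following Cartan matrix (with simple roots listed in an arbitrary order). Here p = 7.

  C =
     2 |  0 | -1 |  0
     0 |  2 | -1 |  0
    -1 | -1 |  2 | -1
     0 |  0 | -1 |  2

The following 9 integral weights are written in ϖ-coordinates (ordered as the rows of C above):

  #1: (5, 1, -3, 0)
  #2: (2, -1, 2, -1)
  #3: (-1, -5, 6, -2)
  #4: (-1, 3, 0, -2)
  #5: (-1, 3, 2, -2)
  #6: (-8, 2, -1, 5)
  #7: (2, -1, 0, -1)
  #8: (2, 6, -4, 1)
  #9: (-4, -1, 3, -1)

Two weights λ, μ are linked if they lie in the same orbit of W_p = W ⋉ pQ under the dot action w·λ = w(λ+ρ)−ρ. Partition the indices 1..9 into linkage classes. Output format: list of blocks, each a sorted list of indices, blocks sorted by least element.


Root system D_4: the 4×4 matrix C matches after relabeling.

λ_j+ρ reflected into Ā_7 (⟨·,θ^∨⟩≤7); 4-tuples as given:

  λ_1 → (4, 0, 1, 1) · λ_2 → (3, 0, 1, 0) · λ_3 → (0, 4, 0, 1) · λ_4 → (0, 4, 0, 1) · λ_5 → (0, 4, 0, 1) · λ_6 → (0, 4, 0, 1) · λ_7 → (3, 0, 1, 0) · λ_8 → (0, 4, 0, 1) · λ_9 → (3, 0, 1, 0)

Partition of {1..9} into 3 W_7-dot-orbits:

[[1], [2, 7, 9], [3, 4, 5, 6, 8]]


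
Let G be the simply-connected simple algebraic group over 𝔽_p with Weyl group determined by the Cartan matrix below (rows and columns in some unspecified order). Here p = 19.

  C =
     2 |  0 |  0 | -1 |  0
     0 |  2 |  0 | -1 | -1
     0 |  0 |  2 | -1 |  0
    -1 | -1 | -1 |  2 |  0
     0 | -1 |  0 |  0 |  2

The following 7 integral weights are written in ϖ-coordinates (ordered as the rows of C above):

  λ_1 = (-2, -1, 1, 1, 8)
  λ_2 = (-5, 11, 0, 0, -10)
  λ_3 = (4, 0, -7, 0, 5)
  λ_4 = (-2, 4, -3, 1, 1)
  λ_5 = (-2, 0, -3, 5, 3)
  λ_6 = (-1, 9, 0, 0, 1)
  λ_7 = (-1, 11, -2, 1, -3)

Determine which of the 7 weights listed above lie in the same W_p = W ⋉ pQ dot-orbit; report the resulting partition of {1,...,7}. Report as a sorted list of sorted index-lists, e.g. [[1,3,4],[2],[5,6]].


Dynkin diagram of C (from the 8 off-diagonal −1 entries): D_5.

Ā_19 reps of the 7 weights (D_5, coords as presented):

  λ_1+ρ ↦ (1, 0, 2, 1, 9)
  λ_2+ρ ↦ (1, 0, 2, 1, 9)
  λ_3+ρ ↦ (0, 4, 1, 1, 2)
  λ_4+ρ ↦ (0, 4, 1, 1, 2)
  λ_5+ρ ↦ (1, 1, 2, 3, 4)
  λ_6+ρ ↦ (0, 4, 1, 1, 2)
  λ_7+ρ ↦ (0, 4, 1, 1, 2)

These 7 weights hit 3 W_19-dot-orbits; sizes (2, 4, 1):

[[1, 2], [3, 4, 6, 7], [5]]


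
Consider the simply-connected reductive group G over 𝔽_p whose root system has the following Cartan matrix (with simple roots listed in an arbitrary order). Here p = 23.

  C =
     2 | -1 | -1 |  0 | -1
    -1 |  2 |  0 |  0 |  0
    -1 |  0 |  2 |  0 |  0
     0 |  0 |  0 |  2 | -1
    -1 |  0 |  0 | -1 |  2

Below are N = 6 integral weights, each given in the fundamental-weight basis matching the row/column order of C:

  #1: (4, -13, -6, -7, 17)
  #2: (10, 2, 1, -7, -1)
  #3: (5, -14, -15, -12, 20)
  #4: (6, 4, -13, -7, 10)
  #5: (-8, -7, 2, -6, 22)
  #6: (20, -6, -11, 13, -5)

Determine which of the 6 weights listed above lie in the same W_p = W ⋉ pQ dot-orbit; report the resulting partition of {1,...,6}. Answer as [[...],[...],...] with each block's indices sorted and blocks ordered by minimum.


Dynkin diagram of C (from the 8 off-diagonal −1 entries): D_5.

Folding the 6 weights λ_j+ρ into Ā_23 (reps in the given 5-coord order):

    1: (5, 0, 7, 6, 0)
    2: (5, 3, 2, 0, 2)
    3: (5, 3, 2, 0, 2)
    4: (5, 0, 7, 6, 0)
    5: (4, 3, 6, 5, 0)
    6: (5, 3, 2, 0, 2)

These 6 weights hit 3 W_23-dot-orbits; sizes (2, 3, 1):

[[1, 4], [2, 3, 6], [5]]


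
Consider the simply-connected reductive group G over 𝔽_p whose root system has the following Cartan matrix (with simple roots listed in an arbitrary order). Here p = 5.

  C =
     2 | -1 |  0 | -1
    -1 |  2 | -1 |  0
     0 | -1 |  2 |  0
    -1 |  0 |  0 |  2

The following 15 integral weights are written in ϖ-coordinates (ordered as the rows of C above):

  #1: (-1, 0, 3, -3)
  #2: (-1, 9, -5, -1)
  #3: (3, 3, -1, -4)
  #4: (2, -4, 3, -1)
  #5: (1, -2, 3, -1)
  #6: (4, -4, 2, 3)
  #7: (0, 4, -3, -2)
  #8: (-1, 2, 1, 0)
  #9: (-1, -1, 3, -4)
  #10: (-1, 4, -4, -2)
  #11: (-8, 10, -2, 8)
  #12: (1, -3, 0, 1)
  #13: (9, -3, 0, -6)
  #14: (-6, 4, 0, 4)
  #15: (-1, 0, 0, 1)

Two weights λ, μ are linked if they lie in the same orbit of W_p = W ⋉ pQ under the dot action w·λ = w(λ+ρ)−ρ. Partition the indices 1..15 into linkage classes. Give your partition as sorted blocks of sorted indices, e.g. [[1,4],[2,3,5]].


A_4 Cartan matrix, 4 simple roots permuted; ρ=(1,1,1,1).

Ā_5 reps of the 15 weights (A_4, coords as presented):

  1: (1, 1, 3, 0);  2: (4, 0, 0, 1);  3: (1, 1, 3, 0);  4: (0, 3, 1, 0);  5: (1, 1, 3, 0);  6: (1, 1, 3, 0);  7: (0, 3, 1, 0);  8: (0, 3, 1, 0);  9: (0, 3, 1, 0);  10: (1, 1, 3, 0);  11: (0, 1, 1, 2);  12: (0, 1, 1, 2);  13: (0, 3, 1, 0);  14: (4, 0, 0, 1);  15: (0, 1, 1, 2)

The 15 indices split into 4 linkage classes (same alcove rep ⇔ same W_5-dot-orbit):

[[1, 3, 5, 6, 10], [2, 14], [4, 7, 8, 9, 13], [11, 12, 15]]


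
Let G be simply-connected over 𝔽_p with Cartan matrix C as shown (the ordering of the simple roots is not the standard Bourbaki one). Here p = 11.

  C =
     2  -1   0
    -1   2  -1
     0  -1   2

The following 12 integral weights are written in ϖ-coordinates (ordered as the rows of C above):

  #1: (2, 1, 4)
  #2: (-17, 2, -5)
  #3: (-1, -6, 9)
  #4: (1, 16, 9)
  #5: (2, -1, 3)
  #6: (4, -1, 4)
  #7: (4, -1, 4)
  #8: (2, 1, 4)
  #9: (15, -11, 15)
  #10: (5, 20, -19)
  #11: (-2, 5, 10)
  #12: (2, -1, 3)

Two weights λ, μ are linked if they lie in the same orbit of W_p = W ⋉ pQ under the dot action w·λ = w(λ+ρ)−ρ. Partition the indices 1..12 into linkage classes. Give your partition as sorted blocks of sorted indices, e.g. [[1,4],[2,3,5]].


A_3 Cartan matrix, 3 simple roots permuted; ρ=(1,1,1).

Each λ_j+ρ reduced to Ā_11; 3-tuples below use C's row order:

  1: (3, 2, 5) · 2: (3, 2, 5) · 3: (5, 0, 5) · 4: (3, 2, 5) · 5: (3, 0, 4) · 6: (5, 0, 5) · 7: (5, 0, 5) · 8: (3, 2, 5) · 9: (5, 0, 5) · 10: (3, 2, 5) · 11: (5, 0, 5) · 12: (3, 0, 4)

Linkage partition of the 12 weights (3 classes, p=11):

[[1, 2, 4, 8, 10], [3, 6, 7, 9, 11], [5, 12]]


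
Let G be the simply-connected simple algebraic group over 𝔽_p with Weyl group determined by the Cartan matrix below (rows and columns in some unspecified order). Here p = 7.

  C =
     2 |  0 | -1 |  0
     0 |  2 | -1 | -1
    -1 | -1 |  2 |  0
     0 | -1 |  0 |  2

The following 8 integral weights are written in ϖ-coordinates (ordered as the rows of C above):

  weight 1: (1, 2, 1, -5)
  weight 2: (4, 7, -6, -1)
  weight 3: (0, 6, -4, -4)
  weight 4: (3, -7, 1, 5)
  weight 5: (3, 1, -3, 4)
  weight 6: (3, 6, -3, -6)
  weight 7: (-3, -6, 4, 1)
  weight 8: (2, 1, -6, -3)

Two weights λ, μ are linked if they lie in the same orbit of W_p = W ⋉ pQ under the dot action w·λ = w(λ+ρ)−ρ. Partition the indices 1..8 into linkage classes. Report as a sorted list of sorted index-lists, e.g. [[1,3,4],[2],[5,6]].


Type A_4, rank 4, |W|=120; reorder rows/cols to standard.

Each λ_j+ρ reduced to Ā_7; 4-tuples below use C's row order:

  [1] (2, 1, 1, 3);  [2] (0, 2, 4, 0);  [3] (2, 1, 1, 3);  [4] (0, 2, 4, 0);  [5] (0, 0, 2, 3);  [6] (0, 0, 2, 3);  [7] (0, 0, 2, 3);  [8] (0, 0, 2, 3)

The 8 indices split into 3 linkage classes (same alcove rep ⇔ same W_7-dot-orbit):

[[1, 3], [2, 4], [5, 6, 7, 8]]


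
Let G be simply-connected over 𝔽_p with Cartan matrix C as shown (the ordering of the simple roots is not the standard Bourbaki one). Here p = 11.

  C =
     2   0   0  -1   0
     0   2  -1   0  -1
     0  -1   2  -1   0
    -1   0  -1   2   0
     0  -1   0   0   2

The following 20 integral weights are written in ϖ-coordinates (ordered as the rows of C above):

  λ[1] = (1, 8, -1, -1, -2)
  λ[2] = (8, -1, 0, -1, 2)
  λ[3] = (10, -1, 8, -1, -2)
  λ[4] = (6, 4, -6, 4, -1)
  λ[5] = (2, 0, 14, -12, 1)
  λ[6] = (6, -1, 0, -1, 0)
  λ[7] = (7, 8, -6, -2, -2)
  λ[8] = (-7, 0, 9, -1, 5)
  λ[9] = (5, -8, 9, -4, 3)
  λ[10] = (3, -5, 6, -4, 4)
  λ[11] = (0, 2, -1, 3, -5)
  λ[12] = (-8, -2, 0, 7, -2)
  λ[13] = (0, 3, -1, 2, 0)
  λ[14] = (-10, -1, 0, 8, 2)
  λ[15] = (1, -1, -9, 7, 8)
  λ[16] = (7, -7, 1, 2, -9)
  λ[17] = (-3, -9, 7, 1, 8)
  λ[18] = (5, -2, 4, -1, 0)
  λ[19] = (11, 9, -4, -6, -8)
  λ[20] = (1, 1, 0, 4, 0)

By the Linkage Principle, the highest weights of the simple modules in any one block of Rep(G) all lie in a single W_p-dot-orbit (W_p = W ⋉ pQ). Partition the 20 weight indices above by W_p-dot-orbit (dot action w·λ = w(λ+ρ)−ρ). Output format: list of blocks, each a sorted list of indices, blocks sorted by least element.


Dynkin diagram of C (from the 8 off-diagonal −1 entries): A_5.

W_11-reps of the 20 weights in Ā_11 (same 5-coord order as C):

  [1] (2, 8, 0, 0, 1) · [2] (7, 0, 1, 0, 1) · [3] (2, 8, 0, 0, 1) · [4] (6, 1, 4, 0, 0) · [5] (1, 4, 0, 3, 1) · [6] (7, 0, 1, 0, 1) · [7] (2, 2, 1, 5, 1) · [8] (6, 1, 4, 0, 0) · [9] (1, 4, 0, 3, 1) · [10] (1, 4, 0, 3, 1) · [11] (1, 0, 1, 3, 3) · [12] (7, 0, 1, 0, 1) · [13] (1, 4, 0, 3, 1) · [14] (7, 0, 1, 0, 1) · [15] (2, 8, 0, 0, 1) · [16] (2, 2, 1, 5, 1) · [17] (2, 8, 0, 0, 1) · [18] (6, 1, 4, 0, 0) · [19] (1, 4, 0, 3, 1) · [20] (2, 2, 1, 5, 1)

These 20 weights hit 6 W_11-dot-orbits; sizes (4, 4, 3, 5, 3, 1):

[[1, 3, 15, 17], [2, 6, 12, 14], [4, 8, 18], [5, 9, 10, 13, 19], [7, 16, 20], [11]]


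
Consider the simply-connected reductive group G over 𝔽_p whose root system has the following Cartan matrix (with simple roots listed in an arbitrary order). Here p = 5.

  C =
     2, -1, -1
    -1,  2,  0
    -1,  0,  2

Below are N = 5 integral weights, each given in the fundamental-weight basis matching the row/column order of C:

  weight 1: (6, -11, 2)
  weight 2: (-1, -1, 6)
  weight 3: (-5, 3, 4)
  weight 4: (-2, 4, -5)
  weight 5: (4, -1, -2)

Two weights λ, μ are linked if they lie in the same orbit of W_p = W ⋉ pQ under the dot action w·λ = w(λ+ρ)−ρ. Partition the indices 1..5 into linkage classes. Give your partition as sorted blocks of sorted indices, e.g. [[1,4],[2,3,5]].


C ↔ A_3 under row/col permutation; |W(A_3)| = 24.

λ_j+ρ reflected into Ā_5 (⟨·,θ^∨⟩≤5); 3-tuples as given:

  [1] (2, 0, 3);  [2] (2, 0, 3);  [3] (4, 0, 1);  [4] (4, 0, 1);  [5] (4, 0, 1)

These 5 weights hit 2 W_5-dot-orbits; sizes (2, 3):

[[1, 2], [3, 4, 5]]


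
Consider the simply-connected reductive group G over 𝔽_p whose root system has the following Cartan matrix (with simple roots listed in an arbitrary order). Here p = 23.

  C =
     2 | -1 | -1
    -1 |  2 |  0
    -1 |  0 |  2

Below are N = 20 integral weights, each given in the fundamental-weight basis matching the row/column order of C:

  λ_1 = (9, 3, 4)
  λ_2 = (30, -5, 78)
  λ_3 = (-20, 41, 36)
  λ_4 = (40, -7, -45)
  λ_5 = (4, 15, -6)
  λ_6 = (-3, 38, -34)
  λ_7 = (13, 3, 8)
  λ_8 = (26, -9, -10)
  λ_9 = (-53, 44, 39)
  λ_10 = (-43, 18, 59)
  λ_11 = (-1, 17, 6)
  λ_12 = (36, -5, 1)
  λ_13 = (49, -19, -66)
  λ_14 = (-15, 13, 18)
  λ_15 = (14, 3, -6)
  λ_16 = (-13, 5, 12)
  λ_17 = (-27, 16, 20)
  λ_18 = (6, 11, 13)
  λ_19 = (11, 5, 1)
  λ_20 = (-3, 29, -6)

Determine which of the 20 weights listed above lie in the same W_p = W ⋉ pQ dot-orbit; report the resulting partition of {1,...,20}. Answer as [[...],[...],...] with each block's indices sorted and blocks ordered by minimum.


Root system A_3: the 3×3 matrix C matches after relabeling.

λ_j+ρ reflected into Ā_23 (⟨·,θ^∨⟩≤23); 3-tuples as given:

  λ_1+ρ ↦ (10, 4, 5)
  λ_2+ρ ↦ (10, 4, 5)
  λ_3+ρ ↦ (14, 0, 5)
  λ_4+ρ ↦ (12, 6, 2)
  λ_5+ρ ↦ (0, 16, 5)
  λ_6+ρ ↦ (7, 2, 4)
  λ_7+ρ ↦ (14, 0, 5)
  λ_8+ρ ↦ (10, 4, 5)
  λ_9+ρ ↦ (6, 6, 1)
  λ_10+ρ ↦ (14, 0, 5)
  λ_11+ρ ↦ (0, 16, 5)
  λ_12+ρ ↦ (7, 2, 4)
  λ_13+ρ ↦ (10, 4, 5)
  λ_14+ρ ↦ (14, 0, 5)
  λ_15+ρ ↦ (10, 4, 5)
  λ_16+ρ ↦ (6, 6, 1)
  λ_17+ρ ↦ (12, 6, 2)
  λ_18+ρ ↦ (7, 2, 4)
  λ_19+ρ ↦ (12, 6, 2)
  λ_20+ρ ↦ (0, 16, 5)

The 20 indices split into 6 linkage classes (same alcove rep ⇔ same W_23-dot-orbit):

[[1, 2, 8, 13, 15], [3, 7, 10, 14], [4, 17, 19], [5, 11, 20], [6, 12, 18], [9, 16]]


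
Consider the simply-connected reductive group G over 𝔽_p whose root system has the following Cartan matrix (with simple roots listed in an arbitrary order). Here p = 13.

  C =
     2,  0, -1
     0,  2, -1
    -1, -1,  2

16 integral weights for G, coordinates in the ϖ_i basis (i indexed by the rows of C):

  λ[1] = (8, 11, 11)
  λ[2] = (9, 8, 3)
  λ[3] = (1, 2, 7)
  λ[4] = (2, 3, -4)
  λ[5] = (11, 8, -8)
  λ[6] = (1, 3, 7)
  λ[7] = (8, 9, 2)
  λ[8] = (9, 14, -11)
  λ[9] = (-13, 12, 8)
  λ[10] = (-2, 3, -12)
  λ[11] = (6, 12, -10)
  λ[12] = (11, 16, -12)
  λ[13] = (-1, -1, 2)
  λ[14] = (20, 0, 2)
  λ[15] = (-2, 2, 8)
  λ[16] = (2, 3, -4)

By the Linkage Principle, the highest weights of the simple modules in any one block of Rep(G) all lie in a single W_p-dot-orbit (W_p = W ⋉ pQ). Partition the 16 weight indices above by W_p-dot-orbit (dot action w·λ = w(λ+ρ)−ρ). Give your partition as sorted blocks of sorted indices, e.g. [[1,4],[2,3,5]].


Root system A_3: the 3×3 matrix C matches after relabeling.

Each λ_j+ρ reduced to Ā_13; 3-tuples below use C's row order:

  [1] (4, 1, 7)
  [2] (0, 1, 3)
  [3] (2, 3, 8)
  [4] (0, 1, 3)
  [5] (4, 1, 7)
  [6] (1, 3, 8)
  [7] (0, 1, 3)
  [8] (2, 3, 8)
  [9] (0, 1, 3)
  [10] (4, 1, 7)
  [11] (2, 4, 7)
  [12] (4, 1, 7)
  [13] (0, 0, 3)
  [14] (1, 3, 8)
  [15] (1, 3, 8)
  [16] (0, 1, 3)

Grouping the 16 weights by Ā_13-representative: 6 linkage classes.

[[1, 5, 10, 12], [2, 4, 7, 9, 16], [3, 8], [6, 14, 15], [11], [13]]


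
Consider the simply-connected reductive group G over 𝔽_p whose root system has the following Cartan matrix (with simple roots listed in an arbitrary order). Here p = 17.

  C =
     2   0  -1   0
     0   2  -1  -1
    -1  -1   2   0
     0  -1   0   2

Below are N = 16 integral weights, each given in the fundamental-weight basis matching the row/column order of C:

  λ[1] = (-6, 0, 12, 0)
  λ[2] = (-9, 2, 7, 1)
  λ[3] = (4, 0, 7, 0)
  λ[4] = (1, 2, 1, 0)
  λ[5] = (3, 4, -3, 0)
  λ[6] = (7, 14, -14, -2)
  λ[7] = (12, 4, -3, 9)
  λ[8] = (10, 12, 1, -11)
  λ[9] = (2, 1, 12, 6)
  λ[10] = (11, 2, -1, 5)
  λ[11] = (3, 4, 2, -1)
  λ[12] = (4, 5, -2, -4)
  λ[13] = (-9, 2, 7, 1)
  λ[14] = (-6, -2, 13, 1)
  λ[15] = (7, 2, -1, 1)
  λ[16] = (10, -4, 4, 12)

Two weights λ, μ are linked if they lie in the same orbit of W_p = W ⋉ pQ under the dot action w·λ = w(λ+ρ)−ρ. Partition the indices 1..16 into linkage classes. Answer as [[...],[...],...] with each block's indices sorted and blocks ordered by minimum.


Type A_4, rank 4, |W|=120; reorder rows/cols to standard.

Ā_17 reps of the 16 weights (A_4, coords as presented):

  λ_1 → (5, 1, 8, 1);  λ_2 → (8, 3, 0, 2);  λ_3 → (5, 1, 8, 1);  λ_4 → (2, 3, 2, 1);  λ_5 → (2, 3, 2, 1);  λ_6 → (5, 1, 8, 1);  λ_7 → (2, 3, 2, 1);  λ_8 → (2, 3, 2, 1);  λ_9 → (5, 1, 8, 1);  λ_10 → (8, 3, 0, 2);  λ_11 → (4, 5, 3, 0);  λ_12 → (4, 2, 1, 3);  λ_13 → (8, 3, 0, 2);  λ_14 → (5, 1, 8, 1);  λ_15 → (8, 3, 0, 2);  λ_16 → (2, 3, 2, 1)

5 distinct reps among the 16 weights ⇒ 5 W_17-linkage classes:

[[1, 3, 6, 9, 14], [2, 10, 13, 15], [4, 5, 7, 8, 16], [11], [12]]


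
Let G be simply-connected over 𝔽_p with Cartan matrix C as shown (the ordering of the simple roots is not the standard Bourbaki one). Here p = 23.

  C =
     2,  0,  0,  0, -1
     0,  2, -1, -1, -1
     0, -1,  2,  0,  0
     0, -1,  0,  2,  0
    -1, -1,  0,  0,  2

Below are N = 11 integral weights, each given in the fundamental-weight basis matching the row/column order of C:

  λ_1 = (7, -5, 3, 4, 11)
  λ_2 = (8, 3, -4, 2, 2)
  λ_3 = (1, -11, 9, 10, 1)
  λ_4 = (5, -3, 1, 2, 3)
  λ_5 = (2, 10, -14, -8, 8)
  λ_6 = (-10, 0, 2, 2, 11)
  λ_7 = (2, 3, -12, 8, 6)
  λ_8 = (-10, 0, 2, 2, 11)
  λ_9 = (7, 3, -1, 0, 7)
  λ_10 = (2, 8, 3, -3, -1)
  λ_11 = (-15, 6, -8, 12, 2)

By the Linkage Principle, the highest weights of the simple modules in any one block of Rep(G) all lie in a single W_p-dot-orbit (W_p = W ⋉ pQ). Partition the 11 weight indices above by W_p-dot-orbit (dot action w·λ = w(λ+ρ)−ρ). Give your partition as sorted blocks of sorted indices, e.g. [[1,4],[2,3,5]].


Root system D_5: the 5×5 matrix C matches after relabeling.

λ_j+ρ reflected into Ā_23 (⟨·,θ^∨⟩≤23); 5-tuples as given:

  λ_1+ρ ↦ (6, 2, 0, 1, 2) · λ_2+ρ ↦ (9, 1, 3, 3, 3) · λ_3+ρ ↦ (6, 2, 0, 1, 2) · λ_4+ρ ↦ (6, 2, 0, 1, 2) · λ_5+ρ ↦ (3, 7, 4, 2, 0) · λ_6+ρ ↦ (9, 1, 3, 3, 3) · λ_7+ρ ↦ (3, 7, 4, 2, 0) · λ_8+ρ ↦ (9, 1, 3, 3, 3) · λ_9+ρ ↦ (6, 2, 0, 1, 2) · λ_10+ρ ↦ (3, 7, 4, 2, 0) · λ_11+ρ ↦ (3, 7, 4, 2, 0)

3 distinct reps among the 11 weights ⇒ 3 W_23-linkage classes:

[[1, 3, 4, 9], [2, 6, 8], [5, 7, 10, 11]]


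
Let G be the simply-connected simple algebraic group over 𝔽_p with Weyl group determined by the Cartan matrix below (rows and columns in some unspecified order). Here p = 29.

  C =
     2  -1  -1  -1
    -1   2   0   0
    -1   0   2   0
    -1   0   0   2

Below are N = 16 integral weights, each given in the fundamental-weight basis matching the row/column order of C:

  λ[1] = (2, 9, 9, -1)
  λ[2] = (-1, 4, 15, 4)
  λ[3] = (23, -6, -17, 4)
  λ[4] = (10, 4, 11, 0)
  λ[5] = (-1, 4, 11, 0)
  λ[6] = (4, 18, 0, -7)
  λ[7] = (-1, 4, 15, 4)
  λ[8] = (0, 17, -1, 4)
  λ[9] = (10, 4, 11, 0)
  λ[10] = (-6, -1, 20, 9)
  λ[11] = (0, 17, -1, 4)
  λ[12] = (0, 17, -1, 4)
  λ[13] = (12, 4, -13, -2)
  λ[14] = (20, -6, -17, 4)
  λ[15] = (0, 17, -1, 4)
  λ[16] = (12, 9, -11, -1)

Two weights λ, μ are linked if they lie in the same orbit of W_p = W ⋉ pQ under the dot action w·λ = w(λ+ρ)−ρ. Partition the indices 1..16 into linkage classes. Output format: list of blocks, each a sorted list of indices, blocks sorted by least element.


Cartan matrix: type D_4 (|W|=192); un-permuting the 4 rows.

Alcove-folded reps (p=29, 16 weights, presented ϖ-order):

  1: (3, 10, 10, 0)
  2: (0, 5, 16, 5)
  3: (0, 5, 16, 5)
  4: (0, 5, 12, 1)
  5: (0, 5, 12, 1)
  6: (1, 18, 0, 5)
  7: (0, 5, 16, 5)
  8: (1, 18, 0, 5)
  9: (0, 5, 12, 1)
  10: (0, 5, 16, 5)
  11: (1, 18, 0, 5)
  12: (1, 18, 0, 5)
  13: (0, 5, 12, 1)
  14: (0, 5, 16, 5)
  15: (1, 18, 0, 5)
  16: (3, 10, 10, 0)

Linkage partition of the 16 weights (4 classes, p=29):

[[1, 16], [2, 3, 7, 10, 14], [4, 5, 9, 13], [6, 8, 11, 12, 15]]


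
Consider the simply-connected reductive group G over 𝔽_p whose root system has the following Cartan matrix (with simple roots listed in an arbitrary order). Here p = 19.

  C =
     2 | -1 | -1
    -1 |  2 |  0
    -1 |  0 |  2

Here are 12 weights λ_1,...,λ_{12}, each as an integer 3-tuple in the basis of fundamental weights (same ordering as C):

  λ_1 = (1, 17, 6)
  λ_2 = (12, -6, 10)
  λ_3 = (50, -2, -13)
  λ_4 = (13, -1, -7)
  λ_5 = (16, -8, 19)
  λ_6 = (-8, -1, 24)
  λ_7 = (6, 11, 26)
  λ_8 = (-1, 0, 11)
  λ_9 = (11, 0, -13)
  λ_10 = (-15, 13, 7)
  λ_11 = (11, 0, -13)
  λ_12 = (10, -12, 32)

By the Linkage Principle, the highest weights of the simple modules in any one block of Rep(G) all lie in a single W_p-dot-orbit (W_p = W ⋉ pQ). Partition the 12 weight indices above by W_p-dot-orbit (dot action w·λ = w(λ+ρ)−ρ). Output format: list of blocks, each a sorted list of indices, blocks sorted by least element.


C ↔ A_3 under row/col permutation; |W(A_3)| = 24.

Folding the 12 weights λ_j+ρ into Ā_19 (reps in the given 3-coord order):

    [1] (1, 10, 1)
    [2] (8, 0, 6)
    [3] (0, 1, 12)
    [4] (8, 0, 6)
    [5] (1, 10, 1)
    [6] (0, 1, 12)
    [7] (0, 7, 8)
    [8] (0, 1, 12)
    [9] (0, 1, 12)
    [10] (8, 0, 6)
    [11] (0, 1, 12)
    [12] (8, 0, 6)

These 12 weights hit 4 W_19-dot-orbits; sizes (2, 4, 5, 1):

[[1, 5], [2, 4, 10, 12], [3, 6, 8, 9, 11], [7]]


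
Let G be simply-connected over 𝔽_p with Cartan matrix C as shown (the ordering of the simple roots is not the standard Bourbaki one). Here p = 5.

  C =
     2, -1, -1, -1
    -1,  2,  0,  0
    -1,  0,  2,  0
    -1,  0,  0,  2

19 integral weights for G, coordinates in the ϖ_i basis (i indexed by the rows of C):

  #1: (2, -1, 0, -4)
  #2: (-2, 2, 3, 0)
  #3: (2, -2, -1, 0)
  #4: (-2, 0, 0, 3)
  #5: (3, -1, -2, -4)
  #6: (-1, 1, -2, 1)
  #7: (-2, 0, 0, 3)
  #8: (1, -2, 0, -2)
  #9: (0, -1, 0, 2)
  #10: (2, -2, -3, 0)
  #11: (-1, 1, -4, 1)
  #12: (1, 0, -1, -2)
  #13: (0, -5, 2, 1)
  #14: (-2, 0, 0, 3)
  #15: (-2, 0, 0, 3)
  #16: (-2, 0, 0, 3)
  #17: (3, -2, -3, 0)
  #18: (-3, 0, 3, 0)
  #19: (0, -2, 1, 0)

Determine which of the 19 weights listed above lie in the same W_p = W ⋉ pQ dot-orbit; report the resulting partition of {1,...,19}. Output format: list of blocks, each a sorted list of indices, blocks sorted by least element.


Dynkin diagram of C (from the 6 off-diagonal −1 entries): D_4.

Each λ_j+ρ reduced to Ā_5; 4-tuples below use C's row order:

  λ_1+ρ ↦ (0, 0, 1, 3)
  λ_2+ρ ↦ (0, 1, 2, 1)
  λ_3+ρ ↦ (1, 1, 0, 1)
  λ_4+ρ ↦ (1, 0, 0, 3)
  λ_5+ρ ↦ (0, 0, 1, 3)
  λ_6+ρ ↦ (1, 1, 0, 1)
  λ_7+ρ ↦ (1, 0, 0, 3)
  λ_8+ρ ↦ (0, 1, 1, 1)
  λ_9+ρ ↦ (0, 0, 1, 3)
  λ_10+ρ ↦ (0, 1, 2, 1)
  λ_11+ρ ↦ (1, 1, 0, 1)
  λ_12+ρ ↦ (1, 1, 0, 1)
  λ_13+ρ ↦ (1, 1, 0, 1)
  λ_14+ρ ↦ (1, 0, 0, 3)
  λ_15+ρ ↦ (1, 0, 0, 3)
  λ_16+ρ ↦ (1, 0, 0, 3)
  λ_17+ρ ↦ (0, 1, 2, 1)
  λ_18+ρ ↦ (0, 1, 2, 1)
  λ_19+ρ ↦ (0, 1, 2, 1)

Partition of {1..19} into 5 W_5-dot-orbits:

[[1, 5, 9], [2, 10, 17, 18, 19], [3, 6, 11, 12, 13], [4, 7, 14, 15, 16], [8]]


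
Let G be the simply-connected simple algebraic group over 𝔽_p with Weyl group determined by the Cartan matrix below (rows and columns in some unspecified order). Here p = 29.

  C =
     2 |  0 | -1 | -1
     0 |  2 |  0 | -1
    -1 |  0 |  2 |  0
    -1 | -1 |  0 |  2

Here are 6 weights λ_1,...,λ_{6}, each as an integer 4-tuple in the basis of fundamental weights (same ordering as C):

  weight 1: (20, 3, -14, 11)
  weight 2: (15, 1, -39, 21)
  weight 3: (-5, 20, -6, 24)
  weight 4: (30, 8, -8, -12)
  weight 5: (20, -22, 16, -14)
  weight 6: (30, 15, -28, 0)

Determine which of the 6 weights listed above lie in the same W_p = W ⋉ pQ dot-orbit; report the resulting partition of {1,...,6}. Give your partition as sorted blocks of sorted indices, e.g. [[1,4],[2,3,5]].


A_4 Cartan matrix, 4 simple roots permuted; ρ=(1,1,1,1).

Each λ_j+ρ reduced to Ā_29; 4-tuples below use C's row order:

    [1] (8, 4, 5, 8)
    [2] (13, 0, 5, 9)
    [3] (8, 4, 5, 8)
    [4] (13, 0, 5, 9)
    [5] (8, 4, 5, 8)
    [6] (2, 1, 8, 2)

Grouping the 6 weights by Ā_29-representative: 3 linkage classes.

[[1, 3, 5], [2, 4], [6]]


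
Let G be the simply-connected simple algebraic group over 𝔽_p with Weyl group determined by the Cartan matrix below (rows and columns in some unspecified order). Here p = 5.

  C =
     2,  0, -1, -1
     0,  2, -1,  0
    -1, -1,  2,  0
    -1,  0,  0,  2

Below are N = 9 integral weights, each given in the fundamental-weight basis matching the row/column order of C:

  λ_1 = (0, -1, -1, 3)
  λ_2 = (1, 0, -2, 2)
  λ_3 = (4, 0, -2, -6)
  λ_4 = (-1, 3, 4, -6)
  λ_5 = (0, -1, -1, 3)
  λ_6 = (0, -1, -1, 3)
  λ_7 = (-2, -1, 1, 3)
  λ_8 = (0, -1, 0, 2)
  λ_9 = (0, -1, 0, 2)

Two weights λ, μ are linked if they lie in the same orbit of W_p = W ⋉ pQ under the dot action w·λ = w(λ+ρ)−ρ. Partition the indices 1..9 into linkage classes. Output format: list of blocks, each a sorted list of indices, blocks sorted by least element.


Root system A_4: the 4×4 matrix C matches after relabeling.

Ā_5 reps of the 9 weights (A_4, coords as presented):

  [1] (1, 0, 0, 4);  [2] (1, 0, 1, 3);  [3] (1, 0, 0, 4);  [4] (1, 0, 0, 4);  [5] (1, 0, 0, 4);  [6] (1, 0, 0, 4);  [7] (1, 0, 1, 3);  [8] (1, 0, 1, 3);  [9] (1, 0, 1, 3)

The 9 indices split into 2 linkage classes (same alcove rep ⇔ same W_5-dot-orbit):

[[1, 3, 4, 5, 6], [2, 7, 8, 9]]


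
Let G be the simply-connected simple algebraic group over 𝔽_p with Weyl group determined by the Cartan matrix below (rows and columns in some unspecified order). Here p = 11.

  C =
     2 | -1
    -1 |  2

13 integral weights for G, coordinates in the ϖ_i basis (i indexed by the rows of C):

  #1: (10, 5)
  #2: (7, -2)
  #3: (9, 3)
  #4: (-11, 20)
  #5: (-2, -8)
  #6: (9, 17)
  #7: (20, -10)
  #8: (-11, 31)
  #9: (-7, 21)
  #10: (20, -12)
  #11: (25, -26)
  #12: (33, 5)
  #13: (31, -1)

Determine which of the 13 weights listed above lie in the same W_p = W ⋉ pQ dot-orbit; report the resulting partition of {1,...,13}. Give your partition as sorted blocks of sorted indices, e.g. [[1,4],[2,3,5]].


Root system A_2: the 2×2 matrix C matches after relabeling.

Folding the 13 weights λ_j+ρ into Ā_11 (reps in the given 2-coord order):

    λ_1 → (5, 0)
    λ_2 → (7, 1)
    λ_3 → (7, 1)
    λ_4 → (0, 1)
    λ_5 → (7, 1)
    λ_6 → (1, 6)
    λ_7 → (1, 1)
    λ_8 → (1, 10)
    λ_9 → (5, 0)
    λ_10 → (0, 1)
    λ_11 → (7, 1)
    λ_12 → (1, 6)
    λ_13 → (0, 1)

Grouping the 13 weights by Ā_11-representative: 6 linkage classes.

[[1, 9], [2, 3, 5, 11], [4, 10, 13], [6, 12], [7], [8]]


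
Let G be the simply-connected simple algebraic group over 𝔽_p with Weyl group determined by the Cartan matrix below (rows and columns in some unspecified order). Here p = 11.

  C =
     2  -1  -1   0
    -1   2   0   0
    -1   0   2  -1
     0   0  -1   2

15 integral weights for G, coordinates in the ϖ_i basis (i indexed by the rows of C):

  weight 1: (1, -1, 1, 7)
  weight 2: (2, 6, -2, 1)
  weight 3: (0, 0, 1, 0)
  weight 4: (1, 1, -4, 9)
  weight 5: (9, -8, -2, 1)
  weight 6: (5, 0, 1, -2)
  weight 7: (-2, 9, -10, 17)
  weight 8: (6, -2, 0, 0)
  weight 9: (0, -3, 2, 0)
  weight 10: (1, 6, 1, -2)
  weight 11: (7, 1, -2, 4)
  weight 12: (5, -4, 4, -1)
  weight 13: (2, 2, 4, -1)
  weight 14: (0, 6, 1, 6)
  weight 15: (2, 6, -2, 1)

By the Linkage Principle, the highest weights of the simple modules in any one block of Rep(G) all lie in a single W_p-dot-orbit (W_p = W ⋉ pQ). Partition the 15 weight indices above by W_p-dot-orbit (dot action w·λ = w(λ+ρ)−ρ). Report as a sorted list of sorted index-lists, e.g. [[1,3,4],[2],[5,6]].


Root system A_4: the 4×4 matrix C matches after relabeling.

W_11-reps of the 15 weights in Ā_11 (same 4-coord order as C):

  [1] (1, 1, 2, 7)
  [2] (2, 7, 1, 1)
  [3] (1, 1, 2, 1)
  [4] (1, 1, 2, 7)
  [5] (2, 7, 1, 1)
  [6] (6, 1, 1, 1)
  [7] (2, 7, 1, 1)
  [8] (6, 1, 1, 1)
  [9] (1, 1, 2, 1)
  [10] (2, 7, 1, 1)
  [11] (6, 1, 1, 1)
  [12] (3, 3, 5, 0)
  [13] (3, 3, 5, 0)
  [14] (1, 1, 2, 1)
  [15] (2, 7, 1, 1)

The 15 indices split into 5 linkage classes (same alcove rep ⇔ same W_11-dot-orbit):

[[1, 4], [2, 5, 7, 10, 15], [3, 9, 14], [6, 8, 11], [12, 13]]


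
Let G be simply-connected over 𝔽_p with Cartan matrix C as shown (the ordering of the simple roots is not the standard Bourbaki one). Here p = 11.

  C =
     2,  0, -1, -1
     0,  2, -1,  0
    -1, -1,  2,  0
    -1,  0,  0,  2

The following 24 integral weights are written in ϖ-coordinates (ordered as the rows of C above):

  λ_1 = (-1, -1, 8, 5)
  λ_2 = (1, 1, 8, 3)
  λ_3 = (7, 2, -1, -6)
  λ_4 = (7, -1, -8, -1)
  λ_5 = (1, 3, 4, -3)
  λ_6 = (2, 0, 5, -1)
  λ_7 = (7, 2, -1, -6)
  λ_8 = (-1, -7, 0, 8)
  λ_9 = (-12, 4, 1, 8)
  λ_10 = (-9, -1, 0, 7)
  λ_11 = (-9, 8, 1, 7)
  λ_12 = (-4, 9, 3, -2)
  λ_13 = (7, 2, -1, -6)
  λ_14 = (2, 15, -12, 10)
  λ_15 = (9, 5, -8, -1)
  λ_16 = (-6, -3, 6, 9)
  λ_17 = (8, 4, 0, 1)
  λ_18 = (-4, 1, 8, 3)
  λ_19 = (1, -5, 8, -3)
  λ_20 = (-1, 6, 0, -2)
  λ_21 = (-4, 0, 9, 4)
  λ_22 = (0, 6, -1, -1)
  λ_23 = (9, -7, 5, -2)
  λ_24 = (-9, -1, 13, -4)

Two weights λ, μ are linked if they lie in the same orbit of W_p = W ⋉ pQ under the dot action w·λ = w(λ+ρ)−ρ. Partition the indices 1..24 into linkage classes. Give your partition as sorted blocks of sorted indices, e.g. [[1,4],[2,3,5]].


A_4 Cartan matrix, 4 simple roots permuted; ρ=(1,1,1,1).

Alcove-folded reps (p=11, 24 weights, presented ϖ-order):

    λ_1 → (0, 4, 5, 2)
    λ_2 → (0, 4, 5, 2)
    λ_3 → (3, 3, 0, 5)
    λ_4 → (1, 7, 0, 0)
    λ_5 → (0, 4, 5, 2)
    λ_6 → (3, 1, 6, 0)
    λ_7 → (3, 3, 0, 5)
    λ_8 → (5, 1, 0, 4)
    λ_9 → (0, 4, 5, 2)
    λ_10 → (1, 7, 0, 0)
    λ_11 → (2, 3, 6, 0)
    λ_12 → (1, 7, 0, 0)
    λ_13 → (3, 3, 0, 5)
    λ_14 → (3, 3, 0, 5)
    λ_15 → (3, 1, 6, 0)
    λ_16 → (5, 1, 0, 4)
    λ_17 → (5, 1, 0, 4)
    λ_18 → (3, 1, 6, 0)
    λ_19 → (0, 4, 5, 2)
    λ_20 → (1, 7, 0, 0)
    λ_21 → (3, 1, 6, 0)
    λ_22 → (1, 7, 0, 0)
    λ_23 → (5, 1, 0, 4)
    λ_24 → (3, 3, 0, 5)

The 24 indices split into 6 linkage classes (same alcove rep ⇔ same W_11-dot-orbit):

[[1, 2, 5, 9, 19], [3, 7, 13, 14, 24], [4, 10, 12, 20, 22], [6, 15, 18, 21], [8, 16, 17, 23], [11]]


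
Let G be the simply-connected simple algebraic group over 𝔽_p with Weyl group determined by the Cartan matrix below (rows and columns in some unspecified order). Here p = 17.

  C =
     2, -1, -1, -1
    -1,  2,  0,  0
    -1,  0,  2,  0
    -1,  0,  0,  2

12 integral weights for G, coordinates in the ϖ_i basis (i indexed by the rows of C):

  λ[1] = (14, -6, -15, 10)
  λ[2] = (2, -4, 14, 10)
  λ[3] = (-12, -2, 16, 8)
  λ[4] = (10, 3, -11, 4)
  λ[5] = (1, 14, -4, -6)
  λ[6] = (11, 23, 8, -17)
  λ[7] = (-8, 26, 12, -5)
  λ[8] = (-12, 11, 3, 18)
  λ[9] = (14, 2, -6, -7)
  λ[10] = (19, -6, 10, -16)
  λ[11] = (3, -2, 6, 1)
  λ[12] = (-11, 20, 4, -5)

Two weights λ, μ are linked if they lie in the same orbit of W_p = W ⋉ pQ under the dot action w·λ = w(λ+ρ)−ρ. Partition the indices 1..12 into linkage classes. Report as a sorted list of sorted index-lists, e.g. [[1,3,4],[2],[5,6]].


Root system D_4: the 4×4 matrix C matches after relabeling.

Each λ_j+ρ reduced to Ā_17; 4-tuples below use C's row order:

  λ_1 → (1, 4, 5, 2)
  λ_2 → (2, 9, 3, 1)
  λ_3 → (2, 9, 3, 1)
  λ_4 → (3, 1, 7, 2)
  λ_5 → (2, 9, 3, 1)
  λ_6 → (1, 4, 5, 2)
  λ_7 → (3, 1, 7, 2)
  λ_8 → (1, 2, 4, 5)
  λ_9 → (1, 2, 4, 5)
  λ_10 → (2, 9, 3, 1)
  λ_11 → (3, 1, 7, 2)
  λ_12 → (1, 2, 4, 5)

Linkage partition of the 12 weights (4 classes, p=17):

[[1, 6], [2, 3, 5, 10], [4, 7, 11], [8, 9, 12]]


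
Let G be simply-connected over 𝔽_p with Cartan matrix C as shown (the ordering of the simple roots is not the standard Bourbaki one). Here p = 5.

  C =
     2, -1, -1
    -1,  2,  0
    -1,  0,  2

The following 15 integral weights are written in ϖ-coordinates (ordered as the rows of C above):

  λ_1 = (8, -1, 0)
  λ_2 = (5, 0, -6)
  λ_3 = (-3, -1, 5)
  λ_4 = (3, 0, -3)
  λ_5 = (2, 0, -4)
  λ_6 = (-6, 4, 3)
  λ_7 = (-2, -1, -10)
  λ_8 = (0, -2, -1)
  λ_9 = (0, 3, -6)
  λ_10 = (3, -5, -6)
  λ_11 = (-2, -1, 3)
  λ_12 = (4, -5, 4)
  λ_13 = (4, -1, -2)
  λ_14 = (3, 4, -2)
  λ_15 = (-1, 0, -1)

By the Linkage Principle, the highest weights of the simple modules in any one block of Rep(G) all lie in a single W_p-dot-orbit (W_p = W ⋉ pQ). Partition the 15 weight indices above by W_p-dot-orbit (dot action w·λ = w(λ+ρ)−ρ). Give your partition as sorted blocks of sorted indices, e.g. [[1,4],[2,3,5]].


Cartan matrix: type A_3 (|W|=24); un-permuting the 3 rows.

Ā_5 reps of the 15 weights (A_3, coords as presented):

  λ_1+ρ ↦ (0, 1, 0) · λ_2+ρ ↦ (0, 1, 3) · λ_3+ρ ↦ (0, 1, 3) · λ_4+ρ ↦ (2, 1, 2) · λ_5+ρ ↦ (0, 1, 3) · λ_6+ρ ↦ (4, 0, 1) · λ_7+ρ ↦ (4, 0, 1) · λ_8+ρ ↦ (0, 1, 0) · λ_9+ρ ↦ (4, 0, 1) · λ_10+ρ ↦ (4, 1, 0) · λ_11+ρ ↦ (0, 1, 3) · λ_12+ρ ↦ (0, 1, 0) · λ_13+ρ ↦ (4, 0, 1) · λ_14+ρ ↦ (0, 1, 3) · λ_15+ρ ↦ (0, 1, 0)

5 distinct reps among the 15 weights ⇒ 5 W_5-linkage classes:

[[1, 8, 12, 15], [2, 3, 5, 11, 14], [4], [6, 7, 9, 13], [10]]


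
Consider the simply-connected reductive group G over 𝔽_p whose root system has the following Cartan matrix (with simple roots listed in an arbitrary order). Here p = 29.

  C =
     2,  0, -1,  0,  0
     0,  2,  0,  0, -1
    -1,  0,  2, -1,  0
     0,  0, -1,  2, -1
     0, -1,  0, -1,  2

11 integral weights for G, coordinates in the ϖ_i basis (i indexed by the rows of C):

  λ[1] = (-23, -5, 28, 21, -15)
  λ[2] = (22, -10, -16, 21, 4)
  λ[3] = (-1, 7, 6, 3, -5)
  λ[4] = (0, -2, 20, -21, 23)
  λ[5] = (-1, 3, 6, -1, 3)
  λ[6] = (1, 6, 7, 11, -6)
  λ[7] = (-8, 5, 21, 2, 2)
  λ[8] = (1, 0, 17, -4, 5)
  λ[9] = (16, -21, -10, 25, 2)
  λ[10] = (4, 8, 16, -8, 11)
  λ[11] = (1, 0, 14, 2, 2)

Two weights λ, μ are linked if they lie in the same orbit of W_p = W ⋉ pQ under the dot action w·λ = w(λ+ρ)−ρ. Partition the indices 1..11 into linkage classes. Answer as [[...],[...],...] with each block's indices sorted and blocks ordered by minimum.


Type A_5, rank 5, |W|=720; reorder rows/cols to standard.

Folding the 11 weights λ_j+ρ into Ā_29 (reps in the given 5-coord order):

    λ_1+ρ ↦ (0, 4, 7, 0, 4)
    λ_2+ρ ↦ (2, 1, 15, 3, 3)
    λ_3+ρ ↦ (0, 4, 7, 0, 4)
    λ_4+ρ ↦ (1, 1, 1, 20, 3)
    λ_5+ρ ↦ (0, 4, 7, 0, 4)
    λ_6+ρ ↦ (2, 2, 8, 7, 5)
    λ_7+ρ ↦ (2, 1, 15, 3, 3)
    λ_8+ρ ↦ (2, 1, 15, 3, 3)
    λ_9+ρ ↦ (0, 5, 9, 0, 12)
    λ_10+ρ ↦ (2, 2, 8, 7, 5)
    λ_11+ρ ↦ (2, 1, 15, 3, 3)

Linkage partition of the 11 weights (5 classes, p=29):

[[1, 3, 5], [2, 7, 8, 11], [4], [6, 10], [9]]
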